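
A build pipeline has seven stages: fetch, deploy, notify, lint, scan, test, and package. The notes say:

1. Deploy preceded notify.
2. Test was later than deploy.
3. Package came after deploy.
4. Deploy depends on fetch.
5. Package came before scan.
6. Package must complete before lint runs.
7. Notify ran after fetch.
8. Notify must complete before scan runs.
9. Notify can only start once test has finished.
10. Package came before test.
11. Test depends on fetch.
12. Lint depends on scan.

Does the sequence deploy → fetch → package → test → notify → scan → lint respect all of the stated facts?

no

The constraints require fetch before deploy, but in the proposed sequence deploy appears ahead of fetch. That one violation is enough.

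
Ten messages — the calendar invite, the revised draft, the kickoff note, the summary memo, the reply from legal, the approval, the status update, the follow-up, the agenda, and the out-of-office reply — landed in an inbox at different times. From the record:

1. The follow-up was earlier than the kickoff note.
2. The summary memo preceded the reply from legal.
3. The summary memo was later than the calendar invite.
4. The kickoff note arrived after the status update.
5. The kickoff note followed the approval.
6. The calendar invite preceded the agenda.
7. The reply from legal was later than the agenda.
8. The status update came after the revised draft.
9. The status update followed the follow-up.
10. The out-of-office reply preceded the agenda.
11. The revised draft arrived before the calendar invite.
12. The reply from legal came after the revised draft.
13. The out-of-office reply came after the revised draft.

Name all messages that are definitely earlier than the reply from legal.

Directly stated before the reply from legal: the agenda, the revised draft, and the summary memo.
The calendar invite reaches the reply from legal via the calendar invite → the summary memo → the reply from legal.
The out-of-office reply reaches the reply from legal via the out-of-office reply → the agenda → the reply from legal.

the agenda, the calendar invite, the out-of-office reply, the revised draft, the summary memo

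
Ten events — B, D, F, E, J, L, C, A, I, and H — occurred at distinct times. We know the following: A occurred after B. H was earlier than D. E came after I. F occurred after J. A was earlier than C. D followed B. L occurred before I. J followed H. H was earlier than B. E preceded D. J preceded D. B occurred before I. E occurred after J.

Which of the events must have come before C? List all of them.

A, B, H

Directly stated before C: A.
B reaches C via B → A → C.
H reaches C via H → B → A → C.
No chain forces L (or any of the others) ahead of C.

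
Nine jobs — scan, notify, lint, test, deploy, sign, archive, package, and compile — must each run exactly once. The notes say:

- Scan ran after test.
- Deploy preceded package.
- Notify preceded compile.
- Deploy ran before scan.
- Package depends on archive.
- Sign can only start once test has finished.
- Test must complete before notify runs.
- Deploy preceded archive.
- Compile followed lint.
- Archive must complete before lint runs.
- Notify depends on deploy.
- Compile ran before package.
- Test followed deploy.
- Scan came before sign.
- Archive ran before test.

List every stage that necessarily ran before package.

Directly stated before package: archive, compile, and deploy.
Lint reaches package via lint → compile → package.
Notify reaches package via notify → compile → package.
Test reaches package via test → notify → compile → package.
No chain forces scan (or any of the others) ahead of package.

archive, compile, deploy, lint, notify, test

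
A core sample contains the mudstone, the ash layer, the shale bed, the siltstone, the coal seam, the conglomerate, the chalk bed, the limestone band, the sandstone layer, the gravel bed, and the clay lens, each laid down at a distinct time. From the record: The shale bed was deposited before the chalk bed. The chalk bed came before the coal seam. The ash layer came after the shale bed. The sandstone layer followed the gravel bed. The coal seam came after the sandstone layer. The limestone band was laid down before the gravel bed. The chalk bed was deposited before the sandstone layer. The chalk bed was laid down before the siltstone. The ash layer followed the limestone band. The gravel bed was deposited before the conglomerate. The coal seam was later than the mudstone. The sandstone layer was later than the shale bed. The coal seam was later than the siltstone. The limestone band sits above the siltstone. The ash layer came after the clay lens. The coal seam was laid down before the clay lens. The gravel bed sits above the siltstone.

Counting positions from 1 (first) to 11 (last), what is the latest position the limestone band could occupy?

5

The limestone band must come before the ash layer, the clay lens, the coal seam, the conglomerate, the gravel bed, and the sandstone layer — 6 layers forced after it.
Everything else can be placed before the limestone band in some valid order, so the limestone band can sit as late as position 11 − 6 = 5.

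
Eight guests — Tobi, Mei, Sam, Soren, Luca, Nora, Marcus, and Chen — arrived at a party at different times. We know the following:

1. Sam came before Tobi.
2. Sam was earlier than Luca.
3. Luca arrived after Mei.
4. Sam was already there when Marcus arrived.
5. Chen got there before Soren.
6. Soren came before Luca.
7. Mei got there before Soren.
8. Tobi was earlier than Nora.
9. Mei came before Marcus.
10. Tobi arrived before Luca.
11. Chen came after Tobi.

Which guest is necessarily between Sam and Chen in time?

Tobi

Tracing the constraints gives Sam → Tobi → Chen, so Tobi sits after Sam and before Chen.
No other guest is forced both after Sam and before Chen.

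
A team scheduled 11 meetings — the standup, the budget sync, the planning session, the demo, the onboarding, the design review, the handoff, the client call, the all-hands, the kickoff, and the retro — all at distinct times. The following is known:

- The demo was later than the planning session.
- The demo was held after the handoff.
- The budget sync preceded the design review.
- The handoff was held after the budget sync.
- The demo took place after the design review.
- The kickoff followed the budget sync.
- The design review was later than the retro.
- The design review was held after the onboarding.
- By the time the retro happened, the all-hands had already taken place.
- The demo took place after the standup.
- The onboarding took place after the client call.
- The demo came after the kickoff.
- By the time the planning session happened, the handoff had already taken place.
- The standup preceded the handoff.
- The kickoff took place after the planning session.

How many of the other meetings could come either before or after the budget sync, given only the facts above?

5

Forced after the budget sync: the demo, the design review, the handoff, the kickoff, and the planning session.
That leaves the all-hands, the client call, the onboarding, the retro, and the standup with no forced order relative to the budget sync — 5.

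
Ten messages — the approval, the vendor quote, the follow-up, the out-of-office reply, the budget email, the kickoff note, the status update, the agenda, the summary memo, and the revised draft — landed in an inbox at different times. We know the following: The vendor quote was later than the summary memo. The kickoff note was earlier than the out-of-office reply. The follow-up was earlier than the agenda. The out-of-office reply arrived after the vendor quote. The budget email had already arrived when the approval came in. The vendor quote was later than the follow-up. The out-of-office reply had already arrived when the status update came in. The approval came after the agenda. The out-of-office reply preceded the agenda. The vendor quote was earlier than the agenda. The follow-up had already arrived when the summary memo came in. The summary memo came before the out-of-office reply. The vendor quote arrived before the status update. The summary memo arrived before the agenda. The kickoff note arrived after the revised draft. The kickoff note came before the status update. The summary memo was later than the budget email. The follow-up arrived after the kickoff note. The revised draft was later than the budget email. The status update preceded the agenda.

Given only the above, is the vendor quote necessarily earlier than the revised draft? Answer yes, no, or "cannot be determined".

Tracing the constraints gives the revised draft → the kickoff note → the follow-up → the vendor quote, so the revised draft must come before the vendor quote.
That means the vendor quote cannot be before the revised draft.

no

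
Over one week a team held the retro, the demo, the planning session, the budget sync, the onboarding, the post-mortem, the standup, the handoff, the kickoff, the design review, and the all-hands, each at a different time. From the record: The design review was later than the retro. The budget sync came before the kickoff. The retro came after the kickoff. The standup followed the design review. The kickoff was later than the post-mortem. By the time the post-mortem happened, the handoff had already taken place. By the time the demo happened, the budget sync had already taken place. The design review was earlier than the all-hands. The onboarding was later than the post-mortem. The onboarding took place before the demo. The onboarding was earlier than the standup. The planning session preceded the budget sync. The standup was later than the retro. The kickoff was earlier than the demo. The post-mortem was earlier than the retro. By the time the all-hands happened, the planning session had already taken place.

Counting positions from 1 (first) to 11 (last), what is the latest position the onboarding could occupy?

The onboarding must come before the demo and the standup — 2 meetings forced after it.
Everything else can be placed before the onboarding in some valid order, so the onboarding can sit as late as position 11 − 2 = 9.

9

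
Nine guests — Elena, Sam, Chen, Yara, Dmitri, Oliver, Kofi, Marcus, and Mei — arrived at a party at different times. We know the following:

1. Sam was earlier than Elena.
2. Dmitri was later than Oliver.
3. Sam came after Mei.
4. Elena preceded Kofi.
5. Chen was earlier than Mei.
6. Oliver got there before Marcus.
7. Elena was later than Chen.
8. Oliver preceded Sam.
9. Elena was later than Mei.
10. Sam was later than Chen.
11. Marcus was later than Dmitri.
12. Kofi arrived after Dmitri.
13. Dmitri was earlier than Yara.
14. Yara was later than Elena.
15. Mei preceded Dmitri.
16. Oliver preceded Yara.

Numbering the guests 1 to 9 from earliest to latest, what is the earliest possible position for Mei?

Chen must come before Mei — 1 forced predecessor.
Nothing else is forced ahead of Mei, so their earliest slot is position 1 + 1 = 2.

2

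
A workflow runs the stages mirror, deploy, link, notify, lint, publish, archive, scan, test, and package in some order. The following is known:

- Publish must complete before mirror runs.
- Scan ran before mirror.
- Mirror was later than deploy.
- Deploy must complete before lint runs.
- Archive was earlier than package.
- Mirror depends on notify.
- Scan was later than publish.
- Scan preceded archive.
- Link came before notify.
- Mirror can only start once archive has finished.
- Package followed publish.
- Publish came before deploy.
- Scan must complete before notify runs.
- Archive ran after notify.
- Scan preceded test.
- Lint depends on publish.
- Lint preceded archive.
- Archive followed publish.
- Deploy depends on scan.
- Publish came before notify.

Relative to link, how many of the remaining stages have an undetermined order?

5

Forced after link: archive, mirror, notify, and package.
That leaves deploy, lint, publish, scan, and test with no forced order relative to link — 5.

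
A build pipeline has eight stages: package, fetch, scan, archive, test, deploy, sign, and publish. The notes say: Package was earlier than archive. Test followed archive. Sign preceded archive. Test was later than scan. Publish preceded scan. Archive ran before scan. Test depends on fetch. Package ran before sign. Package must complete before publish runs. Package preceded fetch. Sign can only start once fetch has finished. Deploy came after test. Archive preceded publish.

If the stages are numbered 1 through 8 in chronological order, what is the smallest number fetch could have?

Package must come before fetch — 1 forced predecessor.
Nothing else is forced ahead of fetch, so its earliest slot is position 1 + 1 = 2.

2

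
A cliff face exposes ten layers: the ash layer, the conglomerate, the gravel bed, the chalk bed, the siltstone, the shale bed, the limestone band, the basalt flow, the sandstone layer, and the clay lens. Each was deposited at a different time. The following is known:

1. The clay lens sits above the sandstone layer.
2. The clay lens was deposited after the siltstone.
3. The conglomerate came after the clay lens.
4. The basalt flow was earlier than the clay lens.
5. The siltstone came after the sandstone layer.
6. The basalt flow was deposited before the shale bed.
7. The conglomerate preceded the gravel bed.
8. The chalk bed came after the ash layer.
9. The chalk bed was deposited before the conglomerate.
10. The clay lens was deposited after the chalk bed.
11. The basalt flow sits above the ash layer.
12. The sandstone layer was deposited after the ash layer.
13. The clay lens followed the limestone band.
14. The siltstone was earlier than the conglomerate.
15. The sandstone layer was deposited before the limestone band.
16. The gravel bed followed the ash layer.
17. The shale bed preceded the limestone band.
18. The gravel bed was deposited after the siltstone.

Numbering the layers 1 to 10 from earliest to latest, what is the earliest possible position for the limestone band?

The ash layer, the basalt flow, the sandstone layer, and the shale bed must all come before the limestone band — 4 forced predecessors.
Nothing else is forced ahead of the limestone band, so its earliest slot is position 4 + 1 = 5.

5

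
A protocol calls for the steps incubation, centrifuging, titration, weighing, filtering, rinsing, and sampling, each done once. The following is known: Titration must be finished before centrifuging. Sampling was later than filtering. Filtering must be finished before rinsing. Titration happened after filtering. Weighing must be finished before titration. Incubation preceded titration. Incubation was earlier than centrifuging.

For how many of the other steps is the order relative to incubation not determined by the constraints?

4

Forced after incubation: centrifuging and titration.
That leaves filtering, rinsing, sampling, and weighing with no forced order relative to incubation — 4.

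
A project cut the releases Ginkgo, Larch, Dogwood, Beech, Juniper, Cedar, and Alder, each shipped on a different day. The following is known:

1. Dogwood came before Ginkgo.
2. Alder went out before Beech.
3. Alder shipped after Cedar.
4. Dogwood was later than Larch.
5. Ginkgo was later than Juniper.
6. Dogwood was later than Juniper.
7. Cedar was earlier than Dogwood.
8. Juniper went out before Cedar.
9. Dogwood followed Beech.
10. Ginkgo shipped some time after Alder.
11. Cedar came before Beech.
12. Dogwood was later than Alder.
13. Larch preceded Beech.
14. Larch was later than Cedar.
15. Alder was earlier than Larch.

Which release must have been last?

Every other release has a chain of constraints placing it before Ginkgo, so Ginkgo is last.

Ginkgo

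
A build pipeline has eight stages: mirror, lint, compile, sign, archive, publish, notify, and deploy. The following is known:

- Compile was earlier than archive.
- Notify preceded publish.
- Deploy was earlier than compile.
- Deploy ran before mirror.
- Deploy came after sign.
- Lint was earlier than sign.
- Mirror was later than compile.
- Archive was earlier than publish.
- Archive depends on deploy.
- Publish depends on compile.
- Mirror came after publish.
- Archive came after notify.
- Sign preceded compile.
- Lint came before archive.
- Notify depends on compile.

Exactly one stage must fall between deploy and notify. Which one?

compile

Tracing the constraints gives deploy → compile → notify, so compile sits after deploy and before notify.
No other stage is forced both after deploy and before notify.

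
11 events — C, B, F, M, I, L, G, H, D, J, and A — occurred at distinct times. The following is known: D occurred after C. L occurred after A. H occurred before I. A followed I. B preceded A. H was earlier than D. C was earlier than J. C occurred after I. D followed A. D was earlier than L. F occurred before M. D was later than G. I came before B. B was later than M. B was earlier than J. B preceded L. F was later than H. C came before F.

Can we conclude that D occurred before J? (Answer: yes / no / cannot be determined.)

cannot be determined

No chain of stated constraints runs from D to J, and none runs from J to D either.
So the relative order of D and J is not fixed by the given facts.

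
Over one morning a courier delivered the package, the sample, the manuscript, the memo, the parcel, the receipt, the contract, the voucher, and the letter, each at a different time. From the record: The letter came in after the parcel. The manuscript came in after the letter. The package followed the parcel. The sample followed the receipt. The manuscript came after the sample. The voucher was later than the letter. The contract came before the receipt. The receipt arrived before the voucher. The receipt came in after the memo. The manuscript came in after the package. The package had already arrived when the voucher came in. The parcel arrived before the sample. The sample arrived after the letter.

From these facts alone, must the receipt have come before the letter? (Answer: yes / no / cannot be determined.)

cannot be determined

No chain of stated constraints runs from the receipt to the letter, and none runs from the letter to the receipt either.
So the relative order of the receipt and the letter is not fixed by the given facts.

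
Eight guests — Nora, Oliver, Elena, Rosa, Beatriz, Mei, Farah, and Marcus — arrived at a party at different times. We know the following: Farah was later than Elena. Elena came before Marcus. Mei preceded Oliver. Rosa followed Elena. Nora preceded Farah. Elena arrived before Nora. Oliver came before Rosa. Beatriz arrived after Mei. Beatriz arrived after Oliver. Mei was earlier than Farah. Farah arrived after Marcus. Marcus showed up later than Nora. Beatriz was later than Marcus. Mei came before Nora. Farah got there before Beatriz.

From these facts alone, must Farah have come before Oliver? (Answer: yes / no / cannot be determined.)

cannot be determined

No chain of stated constraints runs from Farah to Oliver, and none runs from Oliver to Farah either.
So the relative order of Farah and Oliver is not fixed by the given facts.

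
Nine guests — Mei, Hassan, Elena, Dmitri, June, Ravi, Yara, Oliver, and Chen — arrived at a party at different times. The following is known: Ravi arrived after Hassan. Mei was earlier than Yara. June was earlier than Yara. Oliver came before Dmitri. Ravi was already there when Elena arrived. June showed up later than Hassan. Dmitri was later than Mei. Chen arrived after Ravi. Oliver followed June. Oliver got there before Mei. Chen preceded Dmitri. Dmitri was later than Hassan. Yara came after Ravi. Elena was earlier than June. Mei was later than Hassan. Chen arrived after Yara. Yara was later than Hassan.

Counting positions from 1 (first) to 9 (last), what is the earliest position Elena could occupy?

Hassan and Ravi must both come before Elena — 2 forced predecessors.
Nothing else is forced ahead of Elena, so their earliest slot is position 2 + 1 = 3.

3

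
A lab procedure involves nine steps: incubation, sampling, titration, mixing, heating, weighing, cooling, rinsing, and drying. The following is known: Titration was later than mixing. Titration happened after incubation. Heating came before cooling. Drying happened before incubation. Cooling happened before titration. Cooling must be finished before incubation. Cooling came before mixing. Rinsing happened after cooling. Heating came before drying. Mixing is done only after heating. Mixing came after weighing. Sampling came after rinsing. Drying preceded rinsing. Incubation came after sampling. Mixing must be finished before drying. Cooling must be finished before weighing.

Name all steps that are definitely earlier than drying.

cooling, heating, mixing, weighing

Directly stated before drying: heating and mixing.
Cooling reaches drying via cooling → mixing → drying.
Weighing reaches drying via weighing → mixing → drying.
No chain forces rinsing (or any of the others) ahead of drying.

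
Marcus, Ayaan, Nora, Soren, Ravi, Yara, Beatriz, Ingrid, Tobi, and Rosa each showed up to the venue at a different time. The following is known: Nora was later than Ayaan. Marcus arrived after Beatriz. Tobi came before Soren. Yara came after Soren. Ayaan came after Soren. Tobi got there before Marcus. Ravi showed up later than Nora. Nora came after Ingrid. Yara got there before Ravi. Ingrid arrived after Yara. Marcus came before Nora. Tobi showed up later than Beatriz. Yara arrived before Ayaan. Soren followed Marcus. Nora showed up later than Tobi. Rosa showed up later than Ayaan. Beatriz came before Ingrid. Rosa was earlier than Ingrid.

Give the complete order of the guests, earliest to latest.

The constraints fix every adjacent pair, so only one ordering works:
Beatriz → Tobi → Marcus → Soren → Yara → Ayaan → Rosa → Ingrid → Nora → Ravi.

Beatriz, Tobi, Marcus, Soren, Yara, Ayaan, Rosa, Ingrid, Nora, Ravi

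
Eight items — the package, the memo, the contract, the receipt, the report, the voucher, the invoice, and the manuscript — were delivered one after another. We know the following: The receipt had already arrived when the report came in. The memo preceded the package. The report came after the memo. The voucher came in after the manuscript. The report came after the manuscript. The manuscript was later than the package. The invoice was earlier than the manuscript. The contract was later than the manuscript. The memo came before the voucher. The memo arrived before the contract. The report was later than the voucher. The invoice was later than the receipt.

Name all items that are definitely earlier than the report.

Directly stated before the report: the manuscript, the memo, the receipt, and the voucher.
The invoice reaches the report via the invoice → the manuscript → the report.
The package reaches the report via the package → the manuscript → the report.
No chain forces the contract ahead of the report.

the invoice, the manuscript, the memo, the package, the receipt, the voucher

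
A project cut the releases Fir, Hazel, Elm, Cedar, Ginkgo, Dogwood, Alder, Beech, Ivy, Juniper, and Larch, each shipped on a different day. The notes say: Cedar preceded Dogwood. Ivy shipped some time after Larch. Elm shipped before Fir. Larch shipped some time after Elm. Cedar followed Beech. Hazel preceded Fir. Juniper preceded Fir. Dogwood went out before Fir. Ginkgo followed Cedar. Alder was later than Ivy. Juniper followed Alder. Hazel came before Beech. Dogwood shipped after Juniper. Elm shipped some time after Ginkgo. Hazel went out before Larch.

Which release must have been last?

Fir

Every other release has a chain of constraints placing it before Fir, so Fir is last.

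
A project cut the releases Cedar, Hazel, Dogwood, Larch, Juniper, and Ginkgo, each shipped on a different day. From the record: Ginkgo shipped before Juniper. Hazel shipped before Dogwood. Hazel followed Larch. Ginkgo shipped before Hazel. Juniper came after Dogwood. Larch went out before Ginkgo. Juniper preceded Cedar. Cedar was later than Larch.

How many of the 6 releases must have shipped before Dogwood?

Directly stated before Dogwood: Hazel.
Ginkgo reaches Dogwood via Ginkgo → Hazel → Dogwood.
Larch reaches Dogwood via Larch → Hazel → Dogwood.
No chain forces Cedar (or any of the others) ahead of Dogwood.
That's Ginkgo, Hazel, and Larch — 3 in all.

3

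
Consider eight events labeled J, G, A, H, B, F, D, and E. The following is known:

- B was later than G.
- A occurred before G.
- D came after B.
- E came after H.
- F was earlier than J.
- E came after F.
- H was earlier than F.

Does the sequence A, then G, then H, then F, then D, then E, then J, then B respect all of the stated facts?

The constraints require B before D, but in the proposed sequence D appears ahead of B. That one violation is enough.

no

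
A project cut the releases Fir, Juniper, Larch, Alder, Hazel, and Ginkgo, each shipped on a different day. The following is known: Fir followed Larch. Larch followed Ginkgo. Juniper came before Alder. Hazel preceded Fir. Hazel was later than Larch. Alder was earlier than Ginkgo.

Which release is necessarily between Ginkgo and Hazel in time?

Tracing the constraints gives Ginkgo → Larch → Hazel, so Larch sits after Ginkgo and before Hazel.
No other release is forced both after Ginkgo and before Hazel.

Larch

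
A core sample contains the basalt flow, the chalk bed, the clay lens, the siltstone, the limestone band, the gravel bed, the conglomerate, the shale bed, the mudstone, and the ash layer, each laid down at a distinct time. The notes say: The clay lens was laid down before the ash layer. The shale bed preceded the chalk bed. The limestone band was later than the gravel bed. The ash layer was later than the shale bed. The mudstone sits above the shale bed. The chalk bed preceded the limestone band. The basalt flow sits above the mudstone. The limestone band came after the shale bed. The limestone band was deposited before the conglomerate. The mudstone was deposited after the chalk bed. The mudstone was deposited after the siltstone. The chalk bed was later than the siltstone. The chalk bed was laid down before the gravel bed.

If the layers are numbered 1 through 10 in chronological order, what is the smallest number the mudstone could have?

The chalk bed, the shale bed, and the siltstone must all come before the mudstone — 3 forced predecessors.
Nothing else is forced ahead of the mudstone, so its earliest slot is position 3 + 1 = 4.

4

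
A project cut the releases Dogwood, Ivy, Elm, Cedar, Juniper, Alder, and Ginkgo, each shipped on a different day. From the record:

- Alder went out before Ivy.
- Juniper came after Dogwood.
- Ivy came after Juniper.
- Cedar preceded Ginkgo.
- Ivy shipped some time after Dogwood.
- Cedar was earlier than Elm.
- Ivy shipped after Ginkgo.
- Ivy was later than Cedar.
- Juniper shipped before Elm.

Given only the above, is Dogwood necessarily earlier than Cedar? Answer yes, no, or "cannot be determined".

No chain of stated constraints runs from Dogwood to Cedar, and none runs from Cedar to Dogwood either.
So the relative order of Dogwood and Cedar is not fixed by the given facts.

cannot be determined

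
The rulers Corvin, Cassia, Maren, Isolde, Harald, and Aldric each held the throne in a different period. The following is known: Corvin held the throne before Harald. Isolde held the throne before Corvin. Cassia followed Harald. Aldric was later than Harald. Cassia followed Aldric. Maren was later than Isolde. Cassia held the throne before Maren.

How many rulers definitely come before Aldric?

3

Directly stated before Aldric: Harald.
Corvin reaches Aldric via Corvin → Harald → Aldric.
Isolde reaches Aldric via Isolde → Corvin → Harald → Aldric.
No chain forces Maren (or any of the others) ahead of Aldric.
That's Corvin, Harald, and Isolde — 3 in all.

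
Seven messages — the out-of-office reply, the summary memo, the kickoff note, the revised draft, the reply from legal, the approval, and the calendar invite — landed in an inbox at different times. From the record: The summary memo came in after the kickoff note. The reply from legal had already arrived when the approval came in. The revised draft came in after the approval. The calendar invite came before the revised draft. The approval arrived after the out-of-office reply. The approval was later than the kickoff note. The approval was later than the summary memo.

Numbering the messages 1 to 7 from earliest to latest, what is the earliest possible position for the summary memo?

The kickoff note must come before the summary memo — 1 forced predecessor.
Nothing else is forced ahead of the summary memo, so its earliest slot is position 1 + 1 = 2.

2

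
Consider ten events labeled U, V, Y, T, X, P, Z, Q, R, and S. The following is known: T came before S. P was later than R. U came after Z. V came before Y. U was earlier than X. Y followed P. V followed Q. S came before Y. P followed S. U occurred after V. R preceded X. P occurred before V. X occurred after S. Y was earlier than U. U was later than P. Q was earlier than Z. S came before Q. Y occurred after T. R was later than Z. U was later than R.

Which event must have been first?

T

T has a chain of constraints placing it before every other event, so T must be first.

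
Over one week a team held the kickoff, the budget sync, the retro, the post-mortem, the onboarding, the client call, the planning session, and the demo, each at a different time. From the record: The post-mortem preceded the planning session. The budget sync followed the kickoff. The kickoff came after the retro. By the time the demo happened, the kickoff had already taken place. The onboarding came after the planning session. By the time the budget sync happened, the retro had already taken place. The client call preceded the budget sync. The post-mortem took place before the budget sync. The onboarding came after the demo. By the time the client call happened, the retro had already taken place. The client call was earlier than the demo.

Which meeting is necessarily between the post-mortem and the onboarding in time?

Tracing the constraints gives the post-mortem → the planning session → the onboarding, so the planning session sits after the post-mortem and before the onboarding.
No other meeting is forced both after the post-mortem and before the onboarding.

the planning session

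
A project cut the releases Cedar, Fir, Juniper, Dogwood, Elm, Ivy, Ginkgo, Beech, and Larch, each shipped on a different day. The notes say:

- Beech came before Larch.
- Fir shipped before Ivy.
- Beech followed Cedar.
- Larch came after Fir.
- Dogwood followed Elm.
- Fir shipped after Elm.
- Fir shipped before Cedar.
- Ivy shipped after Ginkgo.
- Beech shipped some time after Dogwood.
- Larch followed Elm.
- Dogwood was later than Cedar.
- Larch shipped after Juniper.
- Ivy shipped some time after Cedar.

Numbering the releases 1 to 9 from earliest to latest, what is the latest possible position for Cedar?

Cedar must come before Beech, Dogwood, Ivy, and Larch — 4 releases forced after it.
Everything else can be placed before Cedar in some valid order, so Cedar can sit as late as position 9 − 4 = 5.

5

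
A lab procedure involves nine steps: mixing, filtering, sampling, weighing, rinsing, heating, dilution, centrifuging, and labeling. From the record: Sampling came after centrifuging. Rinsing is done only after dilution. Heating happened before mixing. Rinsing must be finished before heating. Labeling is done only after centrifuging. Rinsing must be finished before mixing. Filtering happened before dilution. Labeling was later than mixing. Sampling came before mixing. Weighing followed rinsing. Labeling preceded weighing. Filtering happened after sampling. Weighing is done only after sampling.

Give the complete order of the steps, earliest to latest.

centrifuging, sampling, filtering, dilution, rinsing, heating, mixing, labeling, weighing

The constraints fix every adjacent pair, so only one ordering works:
centrifuging → sampling → filtering → dilution → rinsing → heating → mixing → labeling → weighing.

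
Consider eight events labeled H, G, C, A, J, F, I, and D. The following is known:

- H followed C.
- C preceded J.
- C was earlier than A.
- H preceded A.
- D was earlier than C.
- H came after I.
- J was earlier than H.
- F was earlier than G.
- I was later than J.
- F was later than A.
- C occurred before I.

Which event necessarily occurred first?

D

D has a chain of constraints placing it before every other event, so D must be first.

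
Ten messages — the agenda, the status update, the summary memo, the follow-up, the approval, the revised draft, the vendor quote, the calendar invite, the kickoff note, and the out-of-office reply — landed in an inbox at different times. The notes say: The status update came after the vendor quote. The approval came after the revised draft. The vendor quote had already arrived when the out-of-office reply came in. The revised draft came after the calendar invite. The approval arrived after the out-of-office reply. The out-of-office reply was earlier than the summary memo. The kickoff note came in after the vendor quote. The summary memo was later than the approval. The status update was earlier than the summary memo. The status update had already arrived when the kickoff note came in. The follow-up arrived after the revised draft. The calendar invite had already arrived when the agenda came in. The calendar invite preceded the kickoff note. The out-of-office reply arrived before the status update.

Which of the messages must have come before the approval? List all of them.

Directly stated before the approval: the out-of-office reply and the revised draft.
The calendar invite reaches the approval via the calendar invite → the revised draft → the approval.
The vendor quote reaches the approval via the vendor quote → the out-of-office reply → the approval.
No chain forces the kickoff note (or any of the others) ahead of the approval.

the calendar invite, the out-of-office reply, the revised draft, the vendor quote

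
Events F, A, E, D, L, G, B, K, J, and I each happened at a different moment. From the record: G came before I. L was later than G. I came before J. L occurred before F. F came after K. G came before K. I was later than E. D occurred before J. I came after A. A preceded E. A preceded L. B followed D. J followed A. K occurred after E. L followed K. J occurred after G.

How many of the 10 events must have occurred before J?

Directly stated before J: A, D, G, and I.
E reaches J via E → I → J.
No chain forces F (or any of the others) ahead of J.
That's A, D, E, G, and I — 5 in all.

5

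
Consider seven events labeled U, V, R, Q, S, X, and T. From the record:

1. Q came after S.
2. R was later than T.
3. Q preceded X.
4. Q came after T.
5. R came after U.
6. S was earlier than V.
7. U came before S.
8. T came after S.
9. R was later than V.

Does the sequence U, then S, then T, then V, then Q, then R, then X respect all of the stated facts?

yes

Check each stated constraint against the proposed order — e.g. T is ahead of R; U is ahead of R. Every pair is in the required order; nothing is violated.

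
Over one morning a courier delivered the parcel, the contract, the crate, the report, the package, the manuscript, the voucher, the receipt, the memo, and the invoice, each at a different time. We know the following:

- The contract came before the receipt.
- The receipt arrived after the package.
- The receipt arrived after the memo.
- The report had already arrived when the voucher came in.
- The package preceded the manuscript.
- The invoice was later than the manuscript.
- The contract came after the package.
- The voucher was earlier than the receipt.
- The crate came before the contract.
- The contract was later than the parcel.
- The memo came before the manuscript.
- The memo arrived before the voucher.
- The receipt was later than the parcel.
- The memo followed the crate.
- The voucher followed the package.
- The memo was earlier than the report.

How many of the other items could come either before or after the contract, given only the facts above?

5

Forced before the contract: the crate, the package, and the parcel; forced after the contract: the receipt.
That leaves the invoice, the manuscript, the memo, the report, and the voucher with no forced order relative to the contract — 5.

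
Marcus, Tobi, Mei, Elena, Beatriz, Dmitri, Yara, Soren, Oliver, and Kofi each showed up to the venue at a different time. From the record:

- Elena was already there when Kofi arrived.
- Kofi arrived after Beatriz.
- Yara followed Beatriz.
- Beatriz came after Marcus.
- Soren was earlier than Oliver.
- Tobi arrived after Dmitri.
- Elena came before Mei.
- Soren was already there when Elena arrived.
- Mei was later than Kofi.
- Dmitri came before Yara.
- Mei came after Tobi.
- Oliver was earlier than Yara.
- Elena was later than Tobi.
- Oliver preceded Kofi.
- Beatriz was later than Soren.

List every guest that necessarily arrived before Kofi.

Directly stated before Kofi: Beatriz, Elena, and Oliver.
Dmitri reaches Kofi via Dmitri → Tobi → Elena → Kofi.
Marcus reaches Kofi via Marcus → Beatriz → Kofi.
Soren reaches Kofi via Soren → Oliver → Kofi.
Likewise Tobi reaches Kofi by chaining the stated constraints.

Beatriz, Dmitri, Elena, Marcus, Oliver, Soren, Tobi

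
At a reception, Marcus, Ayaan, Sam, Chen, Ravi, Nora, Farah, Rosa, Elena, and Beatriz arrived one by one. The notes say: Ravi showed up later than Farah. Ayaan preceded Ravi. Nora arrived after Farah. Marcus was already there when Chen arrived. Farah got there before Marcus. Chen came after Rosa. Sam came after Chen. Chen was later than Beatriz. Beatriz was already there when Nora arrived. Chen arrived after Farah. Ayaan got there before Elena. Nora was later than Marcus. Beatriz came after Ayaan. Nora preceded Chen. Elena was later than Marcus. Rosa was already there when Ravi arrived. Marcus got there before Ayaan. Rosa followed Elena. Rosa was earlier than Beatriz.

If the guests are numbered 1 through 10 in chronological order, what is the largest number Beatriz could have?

Beatriz must come before Chen, Nora, and Sam — 3 guests forced after them.
Everything else can be placed before Beatriz in some valid order, so Beatriz can sit as late as position 10 − 3 = 7.

7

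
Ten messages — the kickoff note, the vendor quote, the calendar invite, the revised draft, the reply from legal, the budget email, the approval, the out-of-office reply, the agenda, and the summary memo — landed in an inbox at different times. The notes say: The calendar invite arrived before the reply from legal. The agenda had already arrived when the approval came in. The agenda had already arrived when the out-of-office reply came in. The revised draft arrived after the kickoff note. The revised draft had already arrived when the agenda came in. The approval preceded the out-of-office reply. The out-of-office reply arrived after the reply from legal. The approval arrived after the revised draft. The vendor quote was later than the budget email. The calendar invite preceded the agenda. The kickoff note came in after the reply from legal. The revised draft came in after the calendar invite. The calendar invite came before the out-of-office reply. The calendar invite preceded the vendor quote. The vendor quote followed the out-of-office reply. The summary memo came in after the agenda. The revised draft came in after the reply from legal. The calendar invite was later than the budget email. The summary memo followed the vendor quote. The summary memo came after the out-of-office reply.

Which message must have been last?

Every other message has a chain of constraints placing it before the summary memo, so the summary memo is last.

the summary memo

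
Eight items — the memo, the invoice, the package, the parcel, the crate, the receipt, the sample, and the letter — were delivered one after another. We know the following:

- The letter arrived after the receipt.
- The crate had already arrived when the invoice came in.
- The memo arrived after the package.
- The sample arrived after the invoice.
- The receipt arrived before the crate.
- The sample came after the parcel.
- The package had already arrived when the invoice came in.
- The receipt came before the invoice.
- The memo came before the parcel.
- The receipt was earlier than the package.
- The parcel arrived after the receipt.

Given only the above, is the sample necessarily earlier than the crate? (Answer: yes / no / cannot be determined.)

Tracing the constraints gives the crate → the invoice → the sample, so the crate must come before the sample.
That means the sample cannot be before the crate.

no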